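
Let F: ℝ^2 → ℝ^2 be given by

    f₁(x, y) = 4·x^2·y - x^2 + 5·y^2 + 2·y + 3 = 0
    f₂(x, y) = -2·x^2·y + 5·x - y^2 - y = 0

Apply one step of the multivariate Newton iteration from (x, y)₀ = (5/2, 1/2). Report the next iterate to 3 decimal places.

At (5/2, 1/2): F = (11.500, 5.500).
Jacobian J = [[8·x·y - 2·x, 4·x^2 + 10·y + 2], [-4·x·y + 5, -2·x^2 - 2·y - 1]].
At the point, J = [[5.000, 32.000], [0.000, -14.500]] (det J = -72.500).
Solving J·Δ = −F gives Δ = (-4.728, 0.379).
Then the next iterate is (x, y)₁ = (-2.228, 0.879).

(-2.228, 0.879)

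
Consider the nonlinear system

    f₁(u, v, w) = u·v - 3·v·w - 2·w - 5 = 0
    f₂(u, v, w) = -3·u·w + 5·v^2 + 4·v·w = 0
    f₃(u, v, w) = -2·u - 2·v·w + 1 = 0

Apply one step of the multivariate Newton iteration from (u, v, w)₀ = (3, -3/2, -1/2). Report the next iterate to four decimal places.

(-0.9229, 0.1329, -1.4929)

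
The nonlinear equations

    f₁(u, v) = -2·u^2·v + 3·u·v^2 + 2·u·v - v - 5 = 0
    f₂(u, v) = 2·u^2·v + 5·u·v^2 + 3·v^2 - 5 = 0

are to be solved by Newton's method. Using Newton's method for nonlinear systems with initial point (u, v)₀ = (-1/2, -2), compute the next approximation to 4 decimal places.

At (-1/2, -2): F = (-6.0000, -4.0000).
Jacobian J = [[-4·u·v + 3·v^2 + 2·v, -2·u^2 + 6·u·v + 2·u - 1], [4·u·v + 5·v^2, 2·u^2 + 10·u·v + 6·v]].
At the point, J = [[4.0000, 3.5000], [24.0000, -1.5000]] (det J = -90.0000).
Solving J·Δ = −F gives Δ = (0.2556, 1.4222).
Then the next iterate is (u, v)₁ = (-0.2444, -0.5778).

(-0.2444, -0.5778)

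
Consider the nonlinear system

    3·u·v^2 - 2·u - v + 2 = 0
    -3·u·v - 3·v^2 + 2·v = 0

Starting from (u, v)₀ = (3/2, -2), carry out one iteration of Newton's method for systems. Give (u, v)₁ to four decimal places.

(1.2727, -1.1196)

At (3/2, -2): F = (19.0000, -7.0000).
Jacobian J = [[3·v^2 - 2, 6·u·v - 1], [-3·v, -3·u - 6·v + 2]].
At the point, J = [[10.0000, -19.0000], [6.0000, 9.5000]] (det J = 209.0000).
Solving J·Δ = −F gives Δ = (-0.2273, 0.8804).
Then the next iterate is (u, v)₁ = (1.2727, -1.1196).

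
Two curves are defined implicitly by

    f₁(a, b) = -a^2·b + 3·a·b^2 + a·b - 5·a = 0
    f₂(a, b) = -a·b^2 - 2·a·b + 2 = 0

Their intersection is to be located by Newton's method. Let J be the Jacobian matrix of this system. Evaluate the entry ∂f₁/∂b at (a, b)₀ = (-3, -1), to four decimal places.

∂f₁/∂b = -a^2 + 6·a·b + a.
At (-3, -1) this is 6.0000.

6.0000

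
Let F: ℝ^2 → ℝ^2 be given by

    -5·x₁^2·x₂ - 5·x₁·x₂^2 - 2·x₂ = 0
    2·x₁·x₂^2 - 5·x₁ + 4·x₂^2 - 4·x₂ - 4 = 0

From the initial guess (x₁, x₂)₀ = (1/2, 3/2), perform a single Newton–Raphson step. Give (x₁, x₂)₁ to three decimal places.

At (1/2, 3/2): F = (-10.500, -1.250).
Jacobian J = [[-10·x₁·x₂ - 5·x₂^2, -5·x₁^2 - 10·x₁·x₂ - 2], [2·x₂^2 - 5, 4·x₁·x₂ + 8·x₂ - 4]].
At the point, J = [[-18.750, -10.750], [-0.500, 11.000]] (det J = -211.625).
Solving J·Δ = −F gives Δ = (-0.609, 0.086).
Then the next iterate is (x₁, x₂)₁ = (-0.109, 1.586).

(-0.109, 1.586)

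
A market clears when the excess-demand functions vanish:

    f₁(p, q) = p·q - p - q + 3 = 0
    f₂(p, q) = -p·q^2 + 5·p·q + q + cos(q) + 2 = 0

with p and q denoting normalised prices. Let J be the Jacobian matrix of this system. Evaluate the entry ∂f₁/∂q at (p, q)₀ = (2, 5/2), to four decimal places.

∂f₁/∂q = p - 1.
At (2, 5/2) this is 1.0000.

1.0000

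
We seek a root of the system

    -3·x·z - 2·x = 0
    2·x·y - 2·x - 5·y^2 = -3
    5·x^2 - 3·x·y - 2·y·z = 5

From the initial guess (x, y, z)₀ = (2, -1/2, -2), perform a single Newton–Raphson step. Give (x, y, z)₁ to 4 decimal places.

At (2, -1/2, -2): F = (8.0000, -4.2500, 16.0000).
Jacobian J = [[-3·z - 2, 0, -3·x], [2·y - 2, 2·x - 10·y, 0], [10·x - 3·y, -3·x - 2·z, -2·y]].
At the point, J = [[4.0000, 0.0000, -6.0000], [-3.0000, 9.0000, 0.0000], [21.5000, -2.0000, 1.0000]] (det J = 1161.0000).
Solving J·Δ = −F gives Δ = (-0.7623, 0.2181, 0.8252).
Then the next iterate is (x, y, z)₁ = (1.2377, -0.2819, -1.1748).

(1.2377, -0.2819, -1.1748)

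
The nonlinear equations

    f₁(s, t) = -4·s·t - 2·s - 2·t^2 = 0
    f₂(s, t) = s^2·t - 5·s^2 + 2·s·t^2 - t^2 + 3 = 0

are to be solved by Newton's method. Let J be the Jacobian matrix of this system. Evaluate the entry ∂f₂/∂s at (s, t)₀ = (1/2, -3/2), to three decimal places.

-2.000

∂f₂/∂s = 2·s·t - 10·s + 2·t^2.
At (1/2, -3/2) this is -2.000.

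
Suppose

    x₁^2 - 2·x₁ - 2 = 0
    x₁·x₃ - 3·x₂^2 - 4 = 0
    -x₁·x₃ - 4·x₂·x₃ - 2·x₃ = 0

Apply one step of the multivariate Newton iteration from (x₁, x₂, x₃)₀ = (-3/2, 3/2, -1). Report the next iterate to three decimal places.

At (-3/2, 3/2, -1): F = (3.250, -9.250, 6.500).
Jacobian J = [[2·x₁ - 2, 0, 0], [x₃, -6·x₂, x₁], [-x₃, -4·x₃, -x₁ - 4·x₂ - 2]].
At the point, J = [[-5.000, 0.000, 0.000], [-1.000, -9.000, -1.500], [1.000, 4.000, -6.500]] (det J = -322.500).
Solving J·Δ = −F gives Δ = (0.650, -1.164, 0.384).
Then the next iterate is (x₁, x₂, x₃)₁ = (-0.850, 0.336, -0.616).

(-0.850, 0.336, -0.616)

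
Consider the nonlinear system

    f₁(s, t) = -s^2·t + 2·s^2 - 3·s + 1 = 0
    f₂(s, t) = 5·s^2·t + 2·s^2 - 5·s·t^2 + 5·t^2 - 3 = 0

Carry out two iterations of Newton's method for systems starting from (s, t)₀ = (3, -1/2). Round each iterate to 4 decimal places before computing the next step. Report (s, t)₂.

(1.3243, -0.2472)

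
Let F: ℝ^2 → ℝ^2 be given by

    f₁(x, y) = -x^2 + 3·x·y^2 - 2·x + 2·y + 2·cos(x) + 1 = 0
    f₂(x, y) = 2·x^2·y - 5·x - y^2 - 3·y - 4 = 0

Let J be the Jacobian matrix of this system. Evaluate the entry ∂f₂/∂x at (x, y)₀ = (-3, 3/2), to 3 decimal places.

-23.000

∂f₂/∂x = 4·x·y - 5.
At (-3, 3/2) this is -23.000.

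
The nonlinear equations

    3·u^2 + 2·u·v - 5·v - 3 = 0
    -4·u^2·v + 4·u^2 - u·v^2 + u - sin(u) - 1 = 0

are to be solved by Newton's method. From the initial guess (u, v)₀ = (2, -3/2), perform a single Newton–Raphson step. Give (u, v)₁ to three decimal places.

(0.635, -3.289)

At (2, -3/2): F = (10.500, 35.59070).
Jacobian J = [[6·u + 2·v, 2·u - 5], [-8·u·v + 8·u - v^2 - cos(u) + 1, -4·u^2 - 2·u·v]].
At the point, J = [[9.000, -1.000], [39.16615, -10.000]] (det J = -50.83385).
Solving J·Δ = −F gives Δ = (-1.365, -1.789).
Then the next iterate is (u, v)₁ = (0.635, -3.289).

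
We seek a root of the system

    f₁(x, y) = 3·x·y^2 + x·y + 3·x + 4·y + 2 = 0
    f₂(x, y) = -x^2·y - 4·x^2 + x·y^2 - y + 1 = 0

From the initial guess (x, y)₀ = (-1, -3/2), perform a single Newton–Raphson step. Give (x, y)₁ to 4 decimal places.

(-0.8127, -0.6079)

At (-1, -3/2): F = (-12.2500, -2.2500).
Jacobian J = [[3·y^2 + y + 3, 6·x·y + x + 4], [-2·x·y - 8·x + y^2, -x^2 + 2·x·y - 1]].
At the point, J = [[8.2500, 12.0000], [7.2500, 1.0000]] (det J = -78.7500).
Solving J·Δ = −F gives Δ = (0.1873, 0.8921).
Then the next iterate is (x, y)₁ = (-0.8127, -0.6079).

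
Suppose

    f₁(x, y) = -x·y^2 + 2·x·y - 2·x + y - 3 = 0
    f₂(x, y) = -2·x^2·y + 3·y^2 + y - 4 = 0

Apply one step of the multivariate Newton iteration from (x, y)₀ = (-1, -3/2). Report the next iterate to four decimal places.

(-0.7835, -1.2049)

At (-1, -3/2): F = (2.7500, 4.2500).
Jacobian J = [[-y^2 + 2·y - 2, -2·x·y + 2·x + 1], [-4·x·y, -2·x^2 + 6·y + 1]].
At the point, J = [[-7.2500, -4.0000], [-6.0000, -10.0000]] (det J = 48.5000).
Solving J·Δ = −F gives Δ = (0.2165, 0.2951).
Then the next iterate is (x, y)₁ = (-0.7835, -1.2049).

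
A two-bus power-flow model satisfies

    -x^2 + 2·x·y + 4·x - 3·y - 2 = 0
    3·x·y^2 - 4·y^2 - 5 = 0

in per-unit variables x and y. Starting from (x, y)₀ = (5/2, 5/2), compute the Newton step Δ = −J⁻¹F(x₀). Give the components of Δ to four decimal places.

At (5/2, 5/2): F = (6.7500, 16.8750).
Jacobian J = [[-2·x + 2·y + 4, 2·x - 3], [3·y^2, 6·x·y - 8·y]].
At the point, J = [[4.0000, 2.0000], [18.7500, 17.5000]] (det J = 32.5000).
Solving J·Δ = −F gives Δ = (-2.5962, 1.8173).

(-2.5962, 1.8173)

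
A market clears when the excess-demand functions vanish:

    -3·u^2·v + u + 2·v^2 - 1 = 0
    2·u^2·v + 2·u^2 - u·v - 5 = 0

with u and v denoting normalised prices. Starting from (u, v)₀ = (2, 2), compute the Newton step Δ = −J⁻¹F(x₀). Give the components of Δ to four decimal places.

At (2, 2): F = (-15.0000, 15.0000).
Jacobian J = [[-6·u·v + 1, -3·u^2 + 4·v], [4·u·v + 4·u - v, 2·u^2 - u]].
At the point, J = [[-23.0000, -4.0000], [22.0000, 6.0000]] (det J = -50.0000).
Solving J·Δ = −F gives Δ = (-0.6000, -0.3000).

(-0.6000, -0.3000)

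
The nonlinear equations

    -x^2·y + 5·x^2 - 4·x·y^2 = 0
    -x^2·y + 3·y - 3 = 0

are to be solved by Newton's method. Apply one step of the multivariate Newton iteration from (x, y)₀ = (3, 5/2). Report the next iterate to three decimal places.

(2.049, 1.877)

At (3, 5/2): F = (-52.500, -18.000).
Jacobian J = [[-2·x·y + 10·x - 4·y^2, -x^2 - 8·x·y], [-2·x·y, -x^2 + 3]].
At the point, J = [[-10.000, -69.000], [-15.000, -6.000]] (det J = -975.000).
Solving J·Δ = −F gives Δ = (-0.951, -0.623).
Then the next iterate is (x, y)₁ = (2.049, 1.877).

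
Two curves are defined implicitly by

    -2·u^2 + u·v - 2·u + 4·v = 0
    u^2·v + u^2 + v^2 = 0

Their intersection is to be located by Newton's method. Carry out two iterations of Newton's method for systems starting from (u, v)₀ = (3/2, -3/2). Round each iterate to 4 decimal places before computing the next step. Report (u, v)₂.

(0.6590, 0.4057)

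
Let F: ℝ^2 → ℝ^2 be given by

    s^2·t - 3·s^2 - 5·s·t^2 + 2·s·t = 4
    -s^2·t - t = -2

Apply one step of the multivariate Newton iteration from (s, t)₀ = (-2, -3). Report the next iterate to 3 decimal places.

At (-2, -3): F = (74.000, 17.000).
Jacobian J = [[2·s·t - 6·s - 5·t^2 + 2·t, s^2 - 10·s·t + 2·s], [-2·s·t, -s^2 - 1]].
At the point, J = [[-27.000, -60.000], [-12.000, -5.000]] (det J = -585.000).
Solving J·Δ = −F gives Δ = (1.111, 0.733).
Then the next iterate is (s, t)₁ = (-0.889, -2.267).

(-0.889, -2.267)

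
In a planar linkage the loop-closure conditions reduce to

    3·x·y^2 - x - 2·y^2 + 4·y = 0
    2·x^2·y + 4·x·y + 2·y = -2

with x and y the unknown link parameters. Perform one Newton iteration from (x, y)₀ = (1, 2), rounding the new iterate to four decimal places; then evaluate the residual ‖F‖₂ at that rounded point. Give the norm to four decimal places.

At (1, 2): F = (11.0000, 18.0000).
Jacobian J = [[3·y^2 - 1, 6·x·y - 4·y + 4], [4·x·y + 4·y, 2·x^2 + 4·x + 2]].
At the point, J = [[11.0000, 8.0000], [16.0000, 8.0000]] (det J = -40.0000).
Solving J·Δ = −F gives Δ = (-1.4000, 0.5500).
Then the next iterate is (x, y)₁ = (-0.4000, 2.5500).
Re-evaluating at (-0.4000, 2.5500): F = (-10.2080, 3.8360), so ‖F‖₂ = 10.9050.

10.9050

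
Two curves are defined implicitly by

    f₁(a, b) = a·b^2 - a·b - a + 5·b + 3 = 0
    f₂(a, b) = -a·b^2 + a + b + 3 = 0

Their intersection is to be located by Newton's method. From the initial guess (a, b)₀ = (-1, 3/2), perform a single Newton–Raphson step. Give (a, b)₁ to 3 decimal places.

(-10.364, -2.864)

At (-1, 3/2): F = (10.750, 5.750).
Jacobian J = [[b^2 - b - 1, 2·a·b - a + 5], [-b^2 + 1, -2·a·b + 1]].
At the point, J = [[-0.250, 3.000], [-1.250, 4.000]] (det J = 2.750).
Solving J·Δ = −F gives Δ = (-9.364, -4.364).
Then the next iterate is (a, b)₁ = (-10.364, -2.864).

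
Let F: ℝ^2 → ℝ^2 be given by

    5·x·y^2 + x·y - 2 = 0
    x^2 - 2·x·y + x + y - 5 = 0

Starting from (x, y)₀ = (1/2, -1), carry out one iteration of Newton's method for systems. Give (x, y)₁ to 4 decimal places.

At (1/2, -1): F = (0.0000, -4.2500).
Jacobian J = [[5·y^2 + y, 10·x·y + x], [2·x - 2·y + 1, -2·x + 1]].
At the point, J = [[4.0000, -4.5000], [4.0000, 0.0000]] (det J = 18.0000).
Solving J·Δ = −F gives Δ = (1.0625, 0.9444).
Then the next iterate is (x, y)₁ = (1.5625, -0.0556).

(1.5625, -0.0556)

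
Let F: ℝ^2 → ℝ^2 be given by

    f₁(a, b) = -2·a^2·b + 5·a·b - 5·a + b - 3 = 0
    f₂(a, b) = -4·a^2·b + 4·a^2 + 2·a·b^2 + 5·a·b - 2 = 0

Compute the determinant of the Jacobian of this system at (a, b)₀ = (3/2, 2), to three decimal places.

-97.500

J = [[-4·a·b + 5·b - 5, -2·a^2 + 5·a + 1], [-8·a·b + 8·a + 2·b^2 + 5·b, -4·a^2 + 4·a·b + 5·a]].
At the point, J = [[-7.000, 4.000], [6.000, 10.500]].
det J = -97.500.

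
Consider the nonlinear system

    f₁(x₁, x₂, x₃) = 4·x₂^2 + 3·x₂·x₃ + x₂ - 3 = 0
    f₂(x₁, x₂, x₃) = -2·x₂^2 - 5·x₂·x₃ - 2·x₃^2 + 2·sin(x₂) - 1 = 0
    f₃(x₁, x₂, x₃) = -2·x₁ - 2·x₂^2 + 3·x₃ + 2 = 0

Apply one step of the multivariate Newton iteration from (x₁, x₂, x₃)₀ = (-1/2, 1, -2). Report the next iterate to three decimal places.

At (-1/2, 1, -2): F = (-4.000, 0.68294, -5.000).
Jacobian J = [[0, 8·x₂ + 3·x₃ + 1, 3·x₂], [0, -4·x₂ - 5·x₃ + 2·cos(x₂), -5·x₂ - 4·x₃], [-2, -4·x₂, 3]].
At the point, J = [[0.000, 3.000, 3.000], [0.000, 7.08060, 3.000], [-2.000, -4.000, 3.000]] (det J = 24.48363).
Solving J·Δ = −F gives Δ = (3.517, -1.148, 2.481).
Then the next iterate is (x₁, x₂, x₃)₁ = (3.017, -0.148, 0.481).

(3.017, -0.148, 0.481)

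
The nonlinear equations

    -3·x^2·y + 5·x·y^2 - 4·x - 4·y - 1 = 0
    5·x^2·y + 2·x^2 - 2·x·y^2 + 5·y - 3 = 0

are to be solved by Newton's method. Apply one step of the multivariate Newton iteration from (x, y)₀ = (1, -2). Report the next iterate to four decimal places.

At (1, -2): F = (29.0000, -29.0000).
Jacobian J = [[-6·x·y + 5·y^2 - 4, -3·x^2 + 10·x·y - 4], [10·x·y + 4·x - 2·y^2, 5·x^2 - 4·x·y + 5]].
At the point, J = [[28.0000, -27.0000], [-24.0000, 18.0000]] (det J = -144.0000).
Solving J·Δ = −F gives Δ = (-1.8125, -0.8056).
Then the next iterate is (x, y)₁ = (-0.8125, -2.8056).

(-0.8125, -2.8056)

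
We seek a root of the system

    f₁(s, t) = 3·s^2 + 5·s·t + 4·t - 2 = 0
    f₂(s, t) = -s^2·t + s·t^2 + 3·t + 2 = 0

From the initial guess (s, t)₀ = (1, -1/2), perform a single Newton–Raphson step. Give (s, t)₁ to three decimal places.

(-0.903, 0.629)

At (1, -1/2): F = (-3.500, 1.250).
Jacobian J = [[6·s + 5·t, 5·s + 4], [-2·s·t + t^2, -s^2 + 2·s·t + 3]].
At the point, J = [[3.500, 9.000], [1.250, 1.000]] (det J = -7.750).
Solving J·Δ = −F gives Δ = (-1.903, 1.129).
Then the next iterate is (s, t)₁ = (-0.903, 0.629).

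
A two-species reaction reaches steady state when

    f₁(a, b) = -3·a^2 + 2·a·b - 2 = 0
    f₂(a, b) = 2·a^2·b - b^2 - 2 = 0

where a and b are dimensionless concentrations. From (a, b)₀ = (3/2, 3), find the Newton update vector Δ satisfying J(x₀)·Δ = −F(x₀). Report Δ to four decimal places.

(-0.1591, -0.2424)

At (3/2, 3): F = (0.2500, 2.5000).
Jacobian J = [[-6·a + 2·b, 2·a], [4·a·b, 2·a^2 - 2·b]].
At the point, J = [[-3.0000, 3.0000], [18.0000, -1.5000]] (det J = -49.5000).
Solving J·Δ = −F gives Δ = (-0.1591, -0.2424).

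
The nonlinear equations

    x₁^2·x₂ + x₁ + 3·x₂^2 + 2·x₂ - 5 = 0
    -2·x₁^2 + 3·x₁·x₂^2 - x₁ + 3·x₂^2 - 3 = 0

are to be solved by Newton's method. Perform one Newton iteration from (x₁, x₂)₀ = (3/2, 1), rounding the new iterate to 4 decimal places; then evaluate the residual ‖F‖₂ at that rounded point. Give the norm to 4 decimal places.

0.8898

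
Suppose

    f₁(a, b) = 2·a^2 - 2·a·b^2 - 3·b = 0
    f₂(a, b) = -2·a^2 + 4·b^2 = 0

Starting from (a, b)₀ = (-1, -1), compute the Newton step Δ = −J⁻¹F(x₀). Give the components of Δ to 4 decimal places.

(0.5526, 0.5263)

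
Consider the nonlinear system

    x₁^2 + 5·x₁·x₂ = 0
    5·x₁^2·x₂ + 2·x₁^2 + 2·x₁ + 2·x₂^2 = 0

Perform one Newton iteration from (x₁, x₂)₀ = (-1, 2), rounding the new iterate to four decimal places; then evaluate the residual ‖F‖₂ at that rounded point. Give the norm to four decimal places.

At (-1, 2): F = (-9.0000, 18.0000).
Jacobian J = [[2·x₁ + 5·x₂, 5·x₁], [10·x₁·x₂ + 4·x₁ + 2, 5·x₁^2 + 4·x₂]].
At the point, J = [[8.0000, -5.0000], [-22.0000, 13.0000]] (det J = -6.0000).
Solving J·Δ = −F gives Δ = (-4.5000, -9.0000).
Then the next iterate is (x₁, x₂)₁ = (-5.5000, -7.0000).
Re-evaluating at (-5.5000, -7.0000): F = (222.7500, -911.2500), so ‖F‖₂ = 938.0800.

938.0800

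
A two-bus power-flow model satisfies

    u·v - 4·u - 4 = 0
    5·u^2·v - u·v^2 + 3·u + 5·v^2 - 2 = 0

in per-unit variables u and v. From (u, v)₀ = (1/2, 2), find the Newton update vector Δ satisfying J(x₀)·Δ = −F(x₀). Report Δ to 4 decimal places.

(-2.4709, 0.1163)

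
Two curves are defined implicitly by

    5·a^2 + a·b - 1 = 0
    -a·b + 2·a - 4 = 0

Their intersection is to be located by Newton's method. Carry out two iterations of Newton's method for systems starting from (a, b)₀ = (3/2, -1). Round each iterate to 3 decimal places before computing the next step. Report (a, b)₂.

(0.828, -2.688)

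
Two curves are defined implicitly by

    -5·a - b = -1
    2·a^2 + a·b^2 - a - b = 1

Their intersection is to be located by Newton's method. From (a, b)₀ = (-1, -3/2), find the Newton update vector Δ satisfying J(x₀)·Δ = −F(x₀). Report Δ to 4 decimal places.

(1.2745, 1.1275)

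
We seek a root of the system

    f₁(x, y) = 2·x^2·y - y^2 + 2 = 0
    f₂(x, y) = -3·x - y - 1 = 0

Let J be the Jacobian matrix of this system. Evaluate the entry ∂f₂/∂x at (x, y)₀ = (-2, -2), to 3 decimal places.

-3.000

∂f₂/∂x = -3.
At (-2, -2) this is -3.000.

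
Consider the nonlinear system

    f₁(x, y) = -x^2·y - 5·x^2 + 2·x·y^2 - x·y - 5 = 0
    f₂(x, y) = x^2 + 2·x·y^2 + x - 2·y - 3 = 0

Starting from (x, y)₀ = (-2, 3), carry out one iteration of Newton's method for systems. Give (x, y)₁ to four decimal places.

(-1.2500, 1.7788)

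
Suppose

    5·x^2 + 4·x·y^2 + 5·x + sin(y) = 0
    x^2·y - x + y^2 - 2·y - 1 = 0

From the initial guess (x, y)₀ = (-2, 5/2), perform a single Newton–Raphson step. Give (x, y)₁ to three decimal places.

(-1.409, 1.679)

At (-2, 5/2): F = (-39.40153, 12.250).
Jacobian J = [[10·x + 4·y^2 + 5, 8·x·y + cos(y)], [2·x·y - 1, x^2 + 2·y - 2]].
At the point, J = [[10.000, -40.80114], [-11.000, 7.000]] (det J = -378.81258).
Solving J·Δ = −F gives Δ = (0.591, -0.821).
Then the next iterate is (x, y)₁ = (-1.409, 1.679).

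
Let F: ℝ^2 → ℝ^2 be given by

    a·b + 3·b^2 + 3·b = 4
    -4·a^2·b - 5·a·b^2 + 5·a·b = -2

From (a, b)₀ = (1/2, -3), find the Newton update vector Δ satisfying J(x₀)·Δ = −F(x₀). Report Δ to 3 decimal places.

(-0.210, 0.905)

At (1/2, -3): F = (12.500, -25.000).
Jacobian J = [[b, a + 6·b + 3], [-8·a·b - 5·b^2 + 5·b, -4·a^2 - 10·a·b + 5·a]].
At the point, J = [[-3.000, -14.500], [-48.000, 16.500]] (det J = -745.500).
Solving J·Δ = −F gives Δ = (-0.210, 0.905).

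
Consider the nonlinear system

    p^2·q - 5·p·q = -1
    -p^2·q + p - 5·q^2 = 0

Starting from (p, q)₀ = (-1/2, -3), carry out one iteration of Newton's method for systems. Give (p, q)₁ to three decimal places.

(-0.329, -1.484)

At (-1/2, -3): F = (-7.250, -44.750).
Jacobian J = [[2·p·q - 5·q, p^2 - 5·p], [-2·p·q + 1, -p^2 - 10·q]].
At the point, J = [[18.000, 2.750], [-2.000, 29.750]] (det J = 541.000).
Solving J·Δ = −F gives Δ = (0.171, 1.516).
Then the next iterate is (p, q)₁ = (-0.329, -1.484).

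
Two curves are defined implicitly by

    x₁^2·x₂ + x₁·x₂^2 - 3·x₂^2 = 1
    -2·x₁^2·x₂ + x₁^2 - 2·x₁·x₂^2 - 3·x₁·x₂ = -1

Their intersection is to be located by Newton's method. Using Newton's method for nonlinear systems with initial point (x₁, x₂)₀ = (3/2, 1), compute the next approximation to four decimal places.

(1.4574, 0.4394)

At (3/2, 1): F = (-0.2500, -8.7500).
Jacobian J = [[2·x₁·x₂ + x₂^2, x₁^2 + 2·x₁·x₂ - 6·x₂], [-4·x₁·x₂ + 2·x₁ - 2·x₂^2 - 3·x₂, -2·x₁^2 - 4·x₁·x₂ - 3·x₁]].
At the point, J = [[4.0000, -0.7500], [-8.0000, -15.0000]] (det J = -66.0000).
Solving J·Δ = −F gives Δ = (-0.0426, -0.5606).
Then the next iterate is (x₁, x₂)₁ = (1.4574, 0.4394).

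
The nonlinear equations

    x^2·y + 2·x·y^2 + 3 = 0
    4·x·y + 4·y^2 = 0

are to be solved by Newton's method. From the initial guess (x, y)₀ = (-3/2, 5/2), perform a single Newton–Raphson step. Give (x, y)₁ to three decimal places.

At (-3/2, 5/2): F = (-10.125, 10.000).
Jacobian J = [[2·x·y + 2·y^2, x^2 + 4·x·y], [4·y, 4·x + 8·y]].
At the point, J = [[5.000, -12.750], [10.000, 14.000]] (det J = 197.500).
Solving J·Δ = −F gives Δ = (0.072, -0.766).
Then the next iterate is (x, y)₁ = (-1.428, 1.734).

(-1.428, 1.734)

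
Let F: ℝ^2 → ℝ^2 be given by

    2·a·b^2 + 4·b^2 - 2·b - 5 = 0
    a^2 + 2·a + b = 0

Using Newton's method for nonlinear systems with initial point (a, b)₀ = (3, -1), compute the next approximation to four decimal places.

At (3, -1): F = (7.0000, 14.0000).
Jacobian J = [[2·b^2, 4·a·b + 8·b - 2], [2·a + 2, 1]].
At the point, J = [[2.0000, -22.0000], [8.0000, 1.0000]] (det J = 178.0000).
Solving J·Δ = −F gives Δ = (-1.7697, 0.1573).
Then the next iterate is (a, b)₁ = (1.2303, -0.8427).

(1.2303, -0.8427)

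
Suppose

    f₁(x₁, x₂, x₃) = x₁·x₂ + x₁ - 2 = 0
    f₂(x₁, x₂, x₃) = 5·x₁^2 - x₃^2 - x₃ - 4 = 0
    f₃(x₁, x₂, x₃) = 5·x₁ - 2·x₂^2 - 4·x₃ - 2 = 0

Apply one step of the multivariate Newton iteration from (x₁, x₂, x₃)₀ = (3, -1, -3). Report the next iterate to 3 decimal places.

At (3, -1, -3): F = (-2.000, 35.000, 23.000).
Jacobian J = [[x₂ + 1, x₁, 0], [10·x₁, 0, -2·x₃ - 1], [5, -4·x₂, -4]].
At the point, J = [[0.000, 3.000, 0.000], [30.000, 0.000, 5.000], [5.000, 4.000, -4.000]] (det J = 435.000).
Solving J·Δ = −F gives Δ = (-1.851, 0.667, 4.103).
Then the next iterate is (x₁, x₂, x₃)₁ = (1.149, -0.333, 1.103).

(1.149, -0.333, 1.103)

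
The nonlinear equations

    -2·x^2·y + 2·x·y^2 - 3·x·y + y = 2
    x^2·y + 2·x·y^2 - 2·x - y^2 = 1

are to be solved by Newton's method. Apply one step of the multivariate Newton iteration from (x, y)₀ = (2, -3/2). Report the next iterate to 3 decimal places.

At (2, -3/2): F = (26.500, -4.250).
Jacobian J = [[-4·x·y + 2·y^2 - 3·y, -2·x^2 + 4·x·y - 3·x + 1], [2·x·y + 2·y^2 - 2, x^2 + 4·x·y - 2·y]].
At the point, J = [[21.000, -25.000], [-3.500, -5.000]] (det J = -192.500).
Solving J·Δ = −F gives Δ = (-1.240, 0.018).
Then the next iterate is (x, y)₁ = (0.760, -1.482).

(0.760, -1.482)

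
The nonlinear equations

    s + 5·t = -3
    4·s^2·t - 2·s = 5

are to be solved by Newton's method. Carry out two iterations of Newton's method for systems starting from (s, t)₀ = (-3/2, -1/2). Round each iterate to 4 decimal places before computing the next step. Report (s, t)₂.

(-0.5999, -0.4800)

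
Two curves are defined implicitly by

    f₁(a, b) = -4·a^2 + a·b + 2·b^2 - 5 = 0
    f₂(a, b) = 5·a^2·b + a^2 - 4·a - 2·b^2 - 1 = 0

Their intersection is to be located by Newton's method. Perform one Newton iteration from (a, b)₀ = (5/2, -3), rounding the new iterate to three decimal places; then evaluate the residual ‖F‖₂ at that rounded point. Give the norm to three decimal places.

35.993

At (5/2, -3): F = (-19.500, -116.500).
Jacobian J = [[-8·a + b, a + 4·b], [10·a·b + 2·a - 4, 5·a^2 - 4·b]].
At the point, J = [[-23.000, -9.500], [-74.000, 43.250]] (det J = -1697.750).
Solving J·Δ = −F gives Δ = (-1.149, 0.728).
Then the next iterate is (a, b)₁ = (1.351, -2.272).
Re-evaluating at (1.351, -2.272): F = (-5.04631, -35.63705), so ‖F‖₂ = 35.993.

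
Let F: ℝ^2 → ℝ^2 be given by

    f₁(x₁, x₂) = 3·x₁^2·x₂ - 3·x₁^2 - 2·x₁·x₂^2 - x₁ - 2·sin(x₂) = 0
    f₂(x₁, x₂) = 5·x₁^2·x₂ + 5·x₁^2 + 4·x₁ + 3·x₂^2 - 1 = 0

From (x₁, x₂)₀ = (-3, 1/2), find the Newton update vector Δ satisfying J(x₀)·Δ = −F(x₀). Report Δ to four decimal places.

(1.3432, -0.0037)

At (-3, 1/2): F = (-9.958851, 55.2500).
Jacobian J = [[6·x₁·x₂ - 6·x₁ - 2·x₂^2 - 1, 3·x₁^2 - 4·x₁·x₂ - 2·cos(x₂)], [10·x₁·x₂ + 10·x₁ + 4, 5·x₁^2 + 6·x₂]].
At the point, J = [[7.5000, 31.244835], [-41.0000, 48.0000]] (det J = 1641.038230).
Solving J·Δ = −F gives Δ = (1.3432, -0.0037).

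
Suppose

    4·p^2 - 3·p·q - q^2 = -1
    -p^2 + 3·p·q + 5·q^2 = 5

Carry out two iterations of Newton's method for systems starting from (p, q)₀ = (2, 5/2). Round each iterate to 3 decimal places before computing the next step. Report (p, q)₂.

At (2, 5/2): F = (-4.250, 37.250).
Jacobian J = [[8·p - 3·q, -3·p - 2·q], [-2·p + 3·q, 3·p + 10·q]].
At the point, J = [[8.500, -11.000], [3.500, 31.000]] (det J = 302.000).
Solving J·Δ = −F gives Δ = (-0.921, -1.098).
Then the next iterate is (p, q)₁ = (1.079, 1.402).
Round to (1.079, 1.402) and repeat: F = (-0.84691, 8.20205), J = [[4.426, -6.041], [2.048, 17.257]].
Δ = (-0.394, -0.429), so (p, q)₂ = (0.685, 0.973).

(0.685, 0.973)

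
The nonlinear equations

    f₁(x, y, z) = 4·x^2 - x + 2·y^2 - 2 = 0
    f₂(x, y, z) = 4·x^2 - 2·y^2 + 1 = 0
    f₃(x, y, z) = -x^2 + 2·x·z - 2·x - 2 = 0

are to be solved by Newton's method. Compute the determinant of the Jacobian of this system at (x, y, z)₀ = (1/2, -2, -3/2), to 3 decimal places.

56.000

J = [[8·x - 1, 4·y, 0], [8·x, -4·y, 0], [-2·x + 2·z - 2, 0, 2·x]].
At the point, J = [[3.000, -8.000, 0.000], [4.000, 8.000, 0.000], [-6.000, 0.000, 1.000]].
det J = 56.000.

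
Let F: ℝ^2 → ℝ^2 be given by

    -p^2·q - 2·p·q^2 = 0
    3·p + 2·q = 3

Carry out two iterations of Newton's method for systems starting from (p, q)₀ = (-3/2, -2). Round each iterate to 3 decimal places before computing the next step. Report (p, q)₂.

(5.212, -6.318)

At (-3/2, -2): F = (16.500, -11.500).
Jacobian J = [[-2·p·q - 2·q^2, -p^2 - 4·p·q], [3, 2]].
At the point, J = [[-14.000, -14.250], [3.000, 2.000]] (det J = 14.750).
Solving J·Δ = −F gives Δ = (8.873, -7.559).
Then the next iterate is (p, q)₁ = (7.373, -9.559).
Round to (7.373, -9.559) and repeat: F = (-827.77006, 0.001), J = [[-41.79195, 227.55290], [3.000, 2.000]].
Δ = (-2.161, 3.241), so (p, q)₂ = (5.212, -6.318).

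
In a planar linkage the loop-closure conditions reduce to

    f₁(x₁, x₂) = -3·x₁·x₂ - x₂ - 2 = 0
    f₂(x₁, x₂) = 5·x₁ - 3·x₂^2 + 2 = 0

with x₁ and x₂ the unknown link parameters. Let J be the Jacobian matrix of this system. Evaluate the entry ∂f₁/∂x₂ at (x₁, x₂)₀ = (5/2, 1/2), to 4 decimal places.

-8.5000

∂f₁/∂x₂ = -3·x₁ - 1.
At (5/2, 1/2) this is -8.5000.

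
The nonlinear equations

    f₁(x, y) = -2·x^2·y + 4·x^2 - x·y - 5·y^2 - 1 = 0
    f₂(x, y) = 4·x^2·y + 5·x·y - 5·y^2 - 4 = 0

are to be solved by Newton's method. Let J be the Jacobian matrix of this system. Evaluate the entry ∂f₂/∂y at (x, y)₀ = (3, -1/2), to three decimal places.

56.000

∂f₂/∂y = 4·x^2 + 5·x - 10·y.
At (3, -1/2) this is 56.000.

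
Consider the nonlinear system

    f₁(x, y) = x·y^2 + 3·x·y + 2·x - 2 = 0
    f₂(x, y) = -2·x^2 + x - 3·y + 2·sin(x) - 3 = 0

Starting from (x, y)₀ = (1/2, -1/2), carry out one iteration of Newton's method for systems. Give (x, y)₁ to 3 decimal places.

(2.302, -0.227)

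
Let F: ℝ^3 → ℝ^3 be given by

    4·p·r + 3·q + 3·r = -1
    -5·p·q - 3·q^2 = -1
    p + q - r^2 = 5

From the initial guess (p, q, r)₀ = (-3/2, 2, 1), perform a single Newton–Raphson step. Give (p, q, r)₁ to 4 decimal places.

(14.8000, -33.3333, -11.2667)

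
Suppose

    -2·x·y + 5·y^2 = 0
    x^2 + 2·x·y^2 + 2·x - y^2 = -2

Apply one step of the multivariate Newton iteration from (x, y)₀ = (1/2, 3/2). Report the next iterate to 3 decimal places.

(0.067, 0.711)

At (1/2, 3/2): F = (9.750, 3.250).
Jacobian J = [[-2·y, -2·x + 10·y], [2·x + 2·y^2 + 2, 4·x·y - 2·y]].
At the point, J = [[-3.000, 14.000], [7.500, 0.000]] (det J = -105.000).
Solving J·Δ = −F gives Δ = (-0.433, -0.789).
Then the next iterate is (x, y)₁ = (0.067, 0.711).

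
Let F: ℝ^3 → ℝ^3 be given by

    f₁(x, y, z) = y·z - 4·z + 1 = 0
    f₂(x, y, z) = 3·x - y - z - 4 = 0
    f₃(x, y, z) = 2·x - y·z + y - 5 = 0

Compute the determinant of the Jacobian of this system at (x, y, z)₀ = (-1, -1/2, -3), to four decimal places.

-52.5000

J = [[0, z, y - 4], [3, -1, -1], [2, -z + 1, -y]].
At the point, J = [[0.0000, -3.0000, -4.5000], [3.0000, -1.0000, -1.0000], [2.0000, 4.0000, 0.5000]].
det J = -52.5000.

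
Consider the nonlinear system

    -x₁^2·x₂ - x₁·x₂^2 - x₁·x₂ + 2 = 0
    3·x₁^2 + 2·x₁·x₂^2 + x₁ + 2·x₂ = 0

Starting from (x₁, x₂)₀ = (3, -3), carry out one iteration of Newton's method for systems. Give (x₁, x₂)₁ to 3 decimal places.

(1.663, -2.160)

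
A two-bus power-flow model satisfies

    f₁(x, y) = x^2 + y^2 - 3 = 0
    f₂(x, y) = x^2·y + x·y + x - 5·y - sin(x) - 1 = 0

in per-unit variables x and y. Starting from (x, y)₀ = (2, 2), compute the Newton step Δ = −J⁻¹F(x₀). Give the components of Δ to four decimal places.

(-0.0807, -1.1693)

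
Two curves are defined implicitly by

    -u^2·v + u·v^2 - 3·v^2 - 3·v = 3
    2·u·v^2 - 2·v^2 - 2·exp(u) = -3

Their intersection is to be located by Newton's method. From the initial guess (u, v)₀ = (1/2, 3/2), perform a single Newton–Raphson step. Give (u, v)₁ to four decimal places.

(-0.7283, 0.1585)

At (1/2, 3/2): F = (-13.5000, -2.547443).
Jacobian J = [[-2·u·v + v^2, -u^2 + 2·u·v - 6·v - 3], [2·v^2 - 2·exp(u), 4·u·v - 4·v]].
At the point, J = [[0.7500, -10.7500], [1.202557, -3.0000]] (det J = 10.677493).
Solving J·Δ = −F gives Δ = (-1.2283, -1.3415).
Then the next iterate is (u, v)₁ = (-0.7283, 0.1585).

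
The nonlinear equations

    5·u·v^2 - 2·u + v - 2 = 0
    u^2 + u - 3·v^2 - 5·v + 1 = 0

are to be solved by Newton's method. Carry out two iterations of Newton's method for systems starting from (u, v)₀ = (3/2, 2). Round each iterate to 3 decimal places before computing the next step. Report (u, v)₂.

At (3/2, 2): F = (27.000, -17.250).
Jacobian J = [[5·v^2 - 2, 10·u·v + 1], [2·u + 1, -6·v - 5]].
At the point, J = [[18.000, 31.000], [4.000, -17.000]] (det J = -430.000).
Solving J·Δ = −F gives Δ = (0.176, -0.973).
Then the next iterate is (u, v)₁ = (1.676, 1.027).
Round to (1.676, 1.027) and repeat: F = (4.51363, -2.81421), J = [[3.27364, 18.21252], [4.352, -11.162]].
Δ = (0.008, -0.249), so (u, v)₂ = (1.684, 0.778).

(1.684, 0.778)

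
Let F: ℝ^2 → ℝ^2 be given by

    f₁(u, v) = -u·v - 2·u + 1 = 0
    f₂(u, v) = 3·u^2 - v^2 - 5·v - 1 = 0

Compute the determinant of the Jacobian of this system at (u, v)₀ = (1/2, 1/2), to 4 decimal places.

J = [[-v - 2, -u], [6·u, -2·v - 5]].
At the point, J = [[-2.5000, -0.5000], [3.0000, -6.0000]].
det J = 16.5000.

16.5000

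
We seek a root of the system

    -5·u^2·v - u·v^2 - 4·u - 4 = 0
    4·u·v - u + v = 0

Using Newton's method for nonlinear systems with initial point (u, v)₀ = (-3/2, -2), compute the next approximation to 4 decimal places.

(-2.8201, 2.6763)

At (-3/2, -2): F = (30.5000, 11.5000).
Jacobian J = [[-10·u·v - v^2 - 4, -5·u^2 - 2·u·v], [4·v - 1, 4·u + 1]].
At the point, J = [[-38.0000, -17.2500], [-9.0000, -5.0000]] (det J = 34.7500).
Solving J·Δ = −F gives Δ = (-1.3201, 4.6763).
Then the next iterate is (u, v)₁ = (-2.8201, 2.6763).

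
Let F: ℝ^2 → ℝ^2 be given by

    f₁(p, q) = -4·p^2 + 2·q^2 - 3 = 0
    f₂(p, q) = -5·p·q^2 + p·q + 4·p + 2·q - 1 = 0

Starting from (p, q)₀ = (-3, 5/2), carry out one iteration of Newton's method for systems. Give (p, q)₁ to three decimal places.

(-1.644, 1.896)

At (-3, 5/2): F = (-26.500, 78.250).
Jacobian J = [[-8·p, 4·q], [-5·q^2 + q + 4, -10·p·q + p + 2]].
At the point, J = [[24.000, 10.000], [-24.750, 74.000]] (det J = 2023.500).
Solving J·Δ = −F gives Δ = (1.356, -0.604).
Then the next iterate is (p, q)₁ = (-1.644, 1.896).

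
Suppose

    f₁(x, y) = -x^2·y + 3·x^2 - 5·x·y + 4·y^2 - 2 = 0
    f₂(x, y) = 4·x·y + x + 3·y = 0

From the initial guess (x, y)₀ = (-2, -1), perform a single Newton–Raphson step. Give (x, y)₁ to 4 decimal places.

At (-2, -1): F = (8.0000, 3.0000).
Jacobian J = [[-2·x·y + 6·x - 5·y, -x^2 - 5·x + 8·y], [4·y + 1, 4·x + 3]].
At the point, J = [[-11.0000, -2.0000], [-3.0000, -5.0000]] (det J = 49.0000).
Solving J·Δ = −F gives Δ = (0.6939, 0.1837).
Then the next iterate is (x, y)₁ = (-1.3061, -0.8163).

(-1.3061, -0.8163)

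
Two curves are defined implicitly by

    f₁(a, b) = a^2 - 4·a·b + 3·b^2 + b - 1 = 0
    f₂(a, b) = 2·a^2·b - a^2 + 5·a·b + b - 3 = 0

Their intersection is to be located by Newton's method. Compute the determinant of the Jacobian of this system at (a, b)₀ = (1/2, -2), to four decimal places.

J = [[2·a - 4·b, -4·a + 6·b + 1], [4·a·b - 2·a + 5·b, 2·a^2 + 5·a + 1]].
At the point, J = [[9.0000, -13.0000], [-15.0000, 4.0000]].
det J = -159.0000.

-159.0000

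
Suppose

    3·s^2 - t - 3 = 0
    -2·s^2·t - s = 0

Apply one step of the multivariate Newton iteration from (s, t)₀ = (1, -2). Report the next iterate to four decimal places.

(0.8000, -1.2000)

At (1, -2): F = (2.0000, 3.0000).
Jacobian J = [[6·s, -1], [-4·s·t - 1, -2·s^2]].
At the point, J = [[6.0000, -1.0000], [7.0000, -2.0000]] (det J = -5.0000).
Solving J·Δ = −F gives Δ = (-0.2000, 0.8000).
Then the next iterate is (s, t)₁ = (0.8000, -1.2000).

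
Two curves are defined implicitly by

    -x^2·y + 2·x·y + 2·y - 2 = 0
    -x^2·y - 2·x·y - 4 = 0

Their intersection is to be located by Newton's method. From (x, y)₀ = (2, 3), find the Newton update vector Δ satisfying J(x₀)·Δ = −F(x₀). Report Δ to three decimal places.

(-0.286, -2.857)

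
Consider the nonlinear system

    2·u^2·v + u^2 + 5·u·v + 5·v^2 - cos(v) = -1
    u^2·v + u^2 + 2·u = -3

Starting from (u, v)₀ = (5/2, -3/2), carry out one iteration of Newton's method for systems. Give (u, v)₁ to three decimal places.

At (5/2, -3/2): F = (-19.07074, 4.875).
Jacobian J = [[4·u·v + 2·u + 5·v, 2·u^2 + 5·u + 10·v + sin(v)], [2·u·v + 2·u + 2, u^2]].
At the point, J = [[-17.500, 9.00251], [-0.500, 6.250]] (det J = -104.87375).
Solving J·Δ = −F gives Δ = (-1.555, -0.904).
Then the next iterate is (u, v)₁ = (0.945, -2.404).

(0.945, -2.404)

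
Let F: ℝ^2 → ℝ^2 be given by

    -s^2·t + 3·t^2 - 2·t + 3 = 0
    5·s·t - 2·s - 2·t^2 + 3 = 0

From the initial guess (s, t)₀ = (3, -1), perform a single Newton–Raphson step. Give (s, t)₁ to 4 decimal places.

At (3, -1): F = (17.0000, -20.0000).
Jacobian J = [[-2·s·t, -s^2 + 6·t - 2], [5·t - 2, 5·s - 4·t]].
At the point, J = [[6.0000, -17.0000], [-7.0000, 19.0000]] (det J = -5.0000).
Solving J·Δ = −F gives Δ = (-3.4000, -0.2000).
Then the next iterate is (s, t)₁ = (-0.4000, -1.2000).

(-0.4000, -1.2000)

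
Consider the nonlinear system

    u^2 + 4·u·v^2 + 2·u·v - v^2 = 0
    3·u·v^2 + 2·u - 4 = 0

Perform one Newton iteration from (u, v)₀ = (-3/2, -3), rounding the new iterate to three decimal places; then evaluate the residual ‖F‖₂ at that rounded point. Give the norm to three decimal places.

At (-3/2, -3): F = (-51.750, -47.500).
Jacobian J = [[2·u + 4·v^2 + 2·v, 8·u·v + 2·u - 2·v], [3·v^2 + 2, 6·u·v]].
At the point, J = [[27.000, 39.000], [29.000, 27.000]] (det J = -402.000).
Solving J·Δ = −F gives Δ = (1.132, 0.543).
Then the next iterate is (u, v)₁ = (-0.368, -2.457).
Re-evaluating at (-0.368, -2.457): F = (-12.97931, -11.40068), so ‖F‖₂ = 17.275.

17.275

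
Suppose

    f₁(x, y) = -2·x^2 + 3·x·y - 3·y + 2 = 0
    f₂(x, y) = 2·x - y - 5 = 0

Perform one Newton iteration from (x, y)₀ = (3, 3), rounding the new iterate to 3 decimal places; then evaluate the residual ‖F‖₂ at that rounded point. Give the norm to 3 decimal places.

At (3, 3): F = (2.000, -2.000).
Jacobian J = [[-4·x + 3·y, 3·x - 3], [2, -1]].
At the point, J = [[-3.000, 6.000], [2.000, -1.000]] (det J = -9.000).
Solving J·Δ = −F gives Δ = (1.111, 0.222).
Then the next iterate is (x, y)₁ = (4.111, 3.222).
Re-evaluating at (4.111, 3.222): F = (-1.72972, 0.000), so ‖F‖₂ = 1.730.

1.730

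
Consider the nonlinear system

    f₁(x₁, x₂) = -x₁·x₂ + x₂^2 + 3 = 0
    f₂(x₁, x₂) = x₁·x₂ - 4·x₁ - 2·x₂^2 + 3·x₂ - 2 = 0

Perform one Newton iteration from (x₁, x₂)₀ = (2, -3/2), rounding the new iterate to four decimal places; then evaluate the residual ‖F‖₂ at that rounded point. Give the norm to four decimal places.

At (2, -3/2): F = (8.2500, -22.0000).
Jacobian J = [[-x₂, -x₁ + 2·x₂], [x₂ - 4, x₁ - 4·x₂ + 3]].
At the point, J = [[1.5000, -5.0000], [-5.5000, 11.0000]] (det J = -11.0000).
Solving J·Δ = −F gives Δ = (-1.7500, 1.1250).
Then the next iterate is (x₁, x₂)₁ = (0.2500, -0.3750).
Re-evaluating at (0.2500, -0.3750): F = (3.234375, -4.5000), so ‖F‖₂ = 5.5418.

5.5418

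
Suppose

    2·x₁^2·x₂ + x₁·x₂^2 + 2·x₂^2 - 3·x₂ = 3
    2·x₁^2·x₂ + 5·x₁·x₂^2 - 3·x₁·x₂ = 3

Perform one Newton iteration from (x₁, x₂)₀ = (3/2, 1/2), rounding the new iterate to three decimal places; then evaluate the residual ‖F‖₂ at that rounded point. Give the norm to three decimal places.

0.211

At (3/2, 1/2): F = (-1.375, -1.125).
Jacobian J = [[4·x₁·x₂ + x₂^2, 2·x₁^2 + 2·x₁·x₂ + 4·x₂ - 3], [4·x₁·x₂ + 5·x₂^2 - 3·x₂, 2·x₁^2 + 10·x₁·x₂ - 3·x₁]].
At the point, J = [[3.250, 5.000], [2.750, 7.500]] (det J = 10.625).
Solving J·Δ = −F gives Δ = (0.441, -0.012).
Then the next iterate is (x₁, x₂)₁ = (1.941, 0.488).
Re-evaluating at (1.941, 0.488): F = (0.15159, 0.14662), so ‖F‖₂ = 0.211.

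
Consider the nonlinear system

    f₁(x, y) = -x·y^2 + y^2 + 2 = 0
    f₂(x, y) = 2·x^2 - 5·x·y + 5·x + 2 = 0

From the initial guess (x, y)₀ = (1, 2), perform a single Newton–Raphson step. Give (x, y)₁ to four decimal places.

At (1, 2): F = (2.0000, -1.0000).
Jacobian J = [[-y^2, -2·x·y + 2·y], [4·x - 5·y + 5, -5·x]].
At the point, J = [[-4.0000, 0.0000], [-1.0000, -5.0000]] (det J = 20.0000).
Solving J·Δ = −F gives Δ = (0.5000, -0.3000).
Then the next iterate is (x, y)₁ = (1.5000, 1.7000).

(1.5000, 1.7000)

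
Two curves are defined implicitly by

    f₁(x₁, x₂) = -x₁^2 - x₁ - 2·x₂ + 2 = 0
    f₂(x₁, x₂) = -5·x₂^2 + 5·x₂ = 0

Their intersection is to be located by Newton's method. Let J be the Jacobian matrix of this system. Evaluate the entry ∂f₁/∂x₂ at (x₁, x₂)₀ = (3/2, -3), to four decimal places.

-2.0000

∂f₁/∂x₂ = -2.
At (3/2, -3) this is -2.0000.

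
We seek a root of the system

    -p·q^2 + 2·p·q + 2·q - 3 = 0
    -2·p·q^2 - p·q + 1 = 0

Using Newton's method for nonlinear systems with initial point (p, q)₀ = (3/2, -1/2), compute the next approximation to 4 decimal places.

At (3/2, -1/2): F = (-5.8750, 1.0000).
Jacobian J = [[-q^2 + 2·q, -2·p·q + 2·p + 2], [-2·q^2 - q, -4·p·q - p]].
At the point, J = [[-1.2500, 6.5000], [0.0000, 1.5000]] (det J = -1.8750).
Solving J·Δ = −F gives Δ = (-8.1667, -0.6667).
Then the next iterate is (p, q)₁ = (-6.6667, -1.1667).

(-6.6667, -1.1667)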